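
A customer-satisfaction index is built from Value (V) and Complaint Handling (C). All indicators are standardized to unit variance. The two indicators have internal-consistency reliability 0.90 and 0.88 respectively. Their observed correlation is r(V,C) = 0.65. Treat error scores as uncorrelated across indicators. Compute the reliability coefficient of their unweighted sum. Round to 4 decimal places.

Var(V+C) = 2 + 2·[0.65] = 2 + 1.3 = 3.3.
Because errors are independent across components, Cov(Tᵢ,Tⱼ) = Cov(Xᵢ,Xⱼ); the off-diagonal part of the true-score variance is the same as above.
True-score variance = [0.90 + 0.88] + 1.3 = 1.78 + 1.3 = 3.08.
Reliability = 3.08 / 3.3 = 0.9333.

0.9333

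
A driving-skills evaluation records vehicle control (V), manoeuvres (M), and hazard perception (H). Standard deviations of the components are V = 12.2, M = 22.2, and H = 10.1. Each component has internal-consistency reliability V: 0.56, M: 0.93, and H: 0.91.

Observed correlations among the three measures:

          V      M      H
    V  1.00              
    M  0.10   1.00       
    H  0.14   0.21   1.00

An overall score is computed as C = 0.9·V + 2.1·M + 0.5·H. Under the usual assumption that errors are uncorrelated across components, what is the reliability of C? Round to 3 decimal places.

Var(C) = 0.9²·12.2² + 2.1²·22.2² + 0.5²·10.1² + 2·[1.89·12.2·22.2·0.10 + 0.45·12.2·10.1·0.14 + 1.05·22.2·10.1·0.21] = 2319.49 + 216.784 = 2536.27.
Under uncorrelated errors the observed covariances equal the true-score covariances, so only the own-variance terms attenuate.
True-score variance = [0.9²·12.2²·0.56 + 2.1²·22.2²·0.93 + 0.5²·10.1²·0.91] + 216.784 = 2112.01 + 216.784 = 2328.79.
Reliability = 2328.79 / 2536.27 = 0.918.

0.918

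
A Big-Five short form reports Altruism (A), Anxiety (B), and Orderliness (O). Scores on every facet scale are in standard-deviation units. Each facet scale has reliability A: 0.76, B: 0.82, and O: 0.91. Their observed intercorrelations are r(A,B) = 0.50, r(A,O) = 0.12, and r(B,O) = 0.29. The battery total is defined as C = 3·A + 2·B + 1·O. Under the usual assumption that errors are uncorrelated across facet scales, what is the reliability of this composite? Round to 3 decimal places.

Var(C) = 3² + 2² + 1 + 2·[6·0.50 + 3·0.12 + 2·0.29] = 14 + 7.88 = 21.88.
Because errors are independent across components, Cov(Tᵢ,Tⱼ) = Cov(Xᵢ,Xⱼ); the off-diagonal part of the true-score variance is the same as above.
True-score variance = [3²·0.76 + 2²·0.82 + 0.91] + 7.88 = 11.03 + 7.88 = 18.91.
Reliability = 18.91 / 21.88 = 0.864.

0.864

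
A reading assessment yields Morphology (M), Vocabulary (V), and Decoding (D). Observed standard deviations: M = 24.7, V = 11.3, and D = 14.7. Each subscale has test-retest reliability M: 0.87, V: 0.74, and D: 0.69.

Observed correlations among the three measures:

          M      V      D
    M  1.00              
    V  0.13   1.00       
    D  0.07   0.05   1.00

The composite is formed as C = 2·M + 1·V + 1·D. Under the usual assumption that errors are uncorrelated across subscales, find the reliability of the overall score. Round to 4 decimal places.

0.8630

Var(C) = 2²·24.7² + 11.3² + 14.7² + 2·[2·24.7·11.3·0.13 + 2·24.7·14.7·0.07 + 11.3·14.7·0.05] = 2784.14 + 263.413 = 3047.55.
With uncorrelated errors the cross-covariances are all true-score covariance, so they carry over unchanged; only the diagonal terms shrink to ρᵢσᵢ².
True-score variance = [2²·24.7²·0.87 + 11.3²·0.74 + 14.7²·0.69] + 263.413 = 2366.71 + 263.413 = 2630.12.
Reliability = 2630.12 / 3047.55 = 0.8630.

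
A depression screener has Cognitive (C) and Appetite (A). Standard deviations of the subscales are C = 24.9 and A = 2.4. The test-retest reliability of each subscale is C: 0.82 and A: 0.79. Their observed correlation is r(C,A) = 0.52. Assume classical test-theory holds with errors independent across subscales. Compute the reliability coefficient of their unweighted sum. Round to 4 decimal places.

0.8360

Var(C+A) = 24.9² + 2.4² + 2·[24.9·2.4·0.52] = 625.77 + 62.1504 = 687.92.
Because errors are independent across components, Cov(Tᵢ,Tⱼ) = Cov(Xᵢ,Xⱼ); the off-diagonal part of the true-score variance is the same as above.
True-score variance = [24.9²·0.82 + 2.4²·0.79] + 62.1504 = 512.959 + 62.1504 = 575.109.
Reliability = 575.109 / 687.92 = 0.8360.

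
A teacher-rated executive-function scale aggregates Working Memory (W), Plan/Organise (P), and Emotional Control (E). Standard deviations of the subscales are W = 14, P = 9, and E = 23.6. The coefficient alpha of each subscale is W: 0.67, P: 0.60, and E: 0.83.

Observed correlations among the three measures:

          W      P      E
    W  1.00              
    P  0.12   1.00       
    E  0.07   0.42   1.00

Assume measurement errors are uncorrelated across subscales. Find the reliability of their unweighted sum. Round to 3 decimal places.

0.824

Var(W+P+E) = 14² + 9² + 23.6² + 2·[14·9·0.12 + 14·23.6·0.07 + 9·23.6·0.42] = 833.96 + 254.912 = 1088.87.
Because errors are independent across components, Cov(Tᵢ,Tⱼ) = Cov(Xᵢ,Xⱼ); the off-diagonal part of the true-score variance is the same as above.
True-score variance = [14²·0.67 + 9²·0.60 + 23.6²·0.83] + 254.912 = 642.197 + 254.912 = 897.109.
Reliability = 897.109 / 1088.87 = 0.824.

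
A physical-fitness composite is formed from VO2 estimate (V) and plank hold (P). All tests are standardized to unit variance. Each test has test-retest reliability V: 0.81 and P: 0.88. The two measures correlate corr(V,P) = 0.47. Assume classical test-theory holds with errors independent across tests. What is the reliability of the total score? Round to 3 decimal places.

0.895

Var(V+P) = 2 + 2·[0.47] = 2 + 0.94 = 2.94.
With uncorrelated errors the cross-covariances are all true-score covariance, so they carry over unchanged; only the diagonal terms shrink to ρᵢσᵢ².
True-score variance = [0.81 + 0.88] + 0.94 = 1.69 + 0.94 = 2.63.
Reliability = 2.63 / 2.94 = 0.895.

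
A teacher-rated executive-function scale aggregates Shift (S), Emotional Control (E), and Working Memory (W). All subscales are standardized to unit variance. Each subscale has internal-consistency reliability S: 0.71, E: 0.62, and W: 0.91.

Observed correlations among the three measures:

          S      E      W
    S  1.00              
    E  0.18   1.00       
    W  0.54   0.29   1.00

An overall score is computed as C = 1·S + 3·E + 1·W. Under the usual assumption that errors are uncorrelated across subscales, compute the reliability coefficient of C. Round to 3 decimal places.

Var(C) = 1 + 3² + 1 + 2·[3·0.18 + 0.54 + 3·0.29] = 11 + 3.9 = 14.9.
Under uncorrelated errors the observed covariances equal the true-score covariances, so only the own-variance terms attenuate.
True-score variance = [0.71 + 3²·0.62 + 0.91] + 3.9 = 7.2 + 3.9 = 11.1.
Reliability = 11.1 / 14.9 = 0.745.

0.745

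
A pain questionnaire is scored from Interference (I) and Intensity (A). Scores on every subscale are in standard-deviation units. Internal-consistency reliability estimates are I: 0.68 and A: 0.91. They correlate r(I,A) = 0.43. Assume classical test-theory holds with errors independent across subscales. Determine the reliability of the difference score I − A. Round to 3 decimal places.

0.640

Var(I−A) = 1 + 1 − 2·0.43 = 2 − 0.86 = 1.14.
Because errors are independent across components, Cov(Tᵢ,Tⱼ) = Cov(Xᵢ,Xⱼ); the off-diagonal part of the true-score variance is the same as above.
True-score variance = [0.68 + 0.91] − 0.86 = 1.59 − 0.86 = 0.73.
Reliability = 0.73 / 1.14 = 0.640.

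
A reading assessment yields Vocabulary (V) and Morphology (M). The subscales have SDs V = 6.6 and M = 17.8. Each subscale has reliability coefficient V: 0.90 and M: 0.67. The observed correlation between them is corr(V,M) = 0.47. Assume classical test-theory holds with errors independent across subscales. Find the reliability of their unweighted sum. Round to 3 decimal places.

Var(V+M) = 6.6² + 17.8² + 2·[6.6·17.8·0.47] = 360.4 + 110.431 = 470.831.
With uncorrelated errors the cross-covariances are all true-score covariance, so they carry over unchanged; only the diagonal terms shrink to ρᵢσᵢ².
True-score variance = [6.6²·0.90 + 17.8²·0.67] + 110.431 = 251.487 + 110.431 = 361.918.
Reliability = 361.918 / 470.831 = 0.769.

0.769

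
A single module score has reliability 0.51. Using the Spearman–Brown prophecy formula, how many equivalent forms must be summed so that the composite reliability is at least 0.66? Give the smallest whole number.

2

k ≥ ρ*(1−ρ₁)/(ρ₁(1−ρ*)) = 0.66·0.49 / (0.51·0.34) = 1.865.
Smallest integer k = 2.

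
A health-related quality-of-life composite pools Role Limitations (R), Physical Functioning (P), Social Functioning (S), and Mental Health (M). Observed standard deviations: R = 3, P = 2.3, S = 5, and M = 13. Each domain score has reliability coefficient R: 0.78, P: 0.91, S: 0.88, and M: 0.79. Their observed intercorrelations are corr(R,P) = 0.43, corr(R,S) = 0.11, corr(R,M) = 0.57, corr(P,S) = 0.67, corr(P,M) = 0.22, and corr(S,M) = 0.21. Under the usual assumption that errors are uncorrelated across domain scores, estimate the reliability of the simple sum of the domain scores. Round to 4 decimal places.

Var(R+P+S+M) = 3² + 2.3² + 5² + 13² + 2·[3·2.3·0.43 + 3·5·0.11 + 3·13·0.57 + 2.3·5·0.67 + 2.3·13·0.22 + 5·13·0.21] = 208.29 + 109.56 = 317.85.
Because errors are independent across components, Cov(Tᵢ,Tⱼ) = Cov(Xᵢ,Xⱼ); the off-diagonal part of the true-score variance is the same as above.
True-score variance = [3²·0.78 + 2.3²·0.91 + 5²·0.88 + 13²·0.79] + 109.56 = 167.344 + 109.56 = 276.904.
Reliability = 276.904 / 317.85 = 0.8712.

0.8712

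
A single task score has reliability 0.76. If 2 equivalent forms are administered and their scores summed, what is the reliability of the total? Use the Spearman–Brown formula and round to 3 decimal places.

0.864

ρ_k = kρ / (1 + (k−1)ρ) = 2·0.76 / (1 + 1·0.76) = 1.520 / 1.760 = 0.864.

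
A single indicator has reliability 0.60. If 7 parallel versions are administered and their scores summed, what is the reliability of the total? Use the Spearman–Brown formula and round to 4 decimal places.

0.9130

ρ_k = kρ / (1 + (k−1)ρ) = 7·0.60 / (1 + 6·0.60) = 4.200 / 4.600 = 0.9130.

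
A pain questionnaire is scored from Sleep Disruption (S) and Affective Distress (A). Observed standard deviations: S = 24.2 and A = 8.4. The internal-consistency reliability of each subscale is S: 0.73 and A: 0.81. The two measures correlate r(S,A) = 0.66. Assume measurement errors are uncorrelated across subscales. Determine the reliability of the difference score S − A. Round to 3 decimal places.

0.558

Var(S−A) = 24.2² + 8.4² − 2·24.2·8.4·0.66 = 656.2 − 268.33 = 387.87.
With uncorrelated errors the cross-covariances are all true-score covariance, so they carry over unchanged; only the diagonal terms shrink to ρᵢσᵢ².
True-score variance = [24.2²·0.73 + 8.4²·0.81] − 268.33 = 484.671 − 268.33 = 216.341.
Reliability = 216.341 / 387.87 = 0.558.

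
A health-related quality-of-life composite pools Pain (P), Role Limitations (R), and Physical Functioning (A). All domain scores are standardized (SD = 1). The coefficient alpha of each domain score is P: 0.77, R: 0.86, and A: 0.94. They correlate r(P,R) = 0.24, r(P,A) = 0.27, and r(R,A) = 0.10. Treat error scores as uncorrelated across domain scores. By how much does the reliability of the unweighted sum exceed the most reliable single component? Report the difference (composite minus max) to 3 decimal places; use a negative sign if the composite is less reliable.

-0.042

Var(sum) = 3 + 1.22 = 4.22; true-score variance = 2.57 + 1.22 = 3.79; composite reliability = 0.8981.
Max component reliability = 0.9400.
Difference = 0.8981 − 0.9400 = -0.042.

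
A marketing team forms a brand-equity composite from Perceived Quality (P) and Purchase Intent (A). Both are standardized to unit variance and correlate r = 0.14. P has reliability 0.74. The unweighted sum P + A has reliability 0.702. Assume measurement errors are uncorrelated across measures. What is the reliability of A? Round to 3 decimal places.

0.581

Var(P+A) = 2 + 2·0.14 = 2.280.
True-score variance = ρ_P + ρ_A + 2·0.14, so 0.702 = (0.74 + ρ_A + 0.28) / 2.280.
ρ_A = 0.702·2.280 − 0.74 − 0.28 = 0.581.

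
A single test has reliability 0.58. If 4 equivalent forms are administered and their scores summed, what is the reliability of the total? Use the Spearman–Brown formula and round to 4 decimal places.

ρ_k = kρ / (1 + (k−1)ρ) = 4·0.58 / (1 + 3·0.58) = 2.320 / 2.740 = 0.8467.

0.8467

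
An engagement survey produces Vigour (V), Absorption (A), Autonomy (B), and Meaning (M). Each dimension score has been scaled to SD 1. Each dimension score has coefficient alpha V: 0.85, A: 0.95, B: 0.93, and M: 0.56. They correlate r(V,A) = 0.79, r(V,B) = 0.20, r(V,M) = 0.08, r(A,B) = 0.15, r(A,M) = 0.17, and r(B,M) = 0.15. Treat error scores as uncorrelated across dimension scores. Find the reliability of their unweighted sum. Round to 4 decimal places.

0.8997

Var(V+A+B+M) = 4 + 2·[0.79 + 0.20 + 0.08 + 0.15 + 0.17 + 0.15] = 4 + 3.08 = 7.08.
Under uncorrelated errors the observed covariances equal the true-score covariances, so only the own-variance terms attenuate.
True-score variance = [0.85 + 0.95 + 0.93 + 0.56] + 3.08 = 3.29 + 3.08 = 6.37.
Reliability = 6.37 / 7.08 = 0.8997.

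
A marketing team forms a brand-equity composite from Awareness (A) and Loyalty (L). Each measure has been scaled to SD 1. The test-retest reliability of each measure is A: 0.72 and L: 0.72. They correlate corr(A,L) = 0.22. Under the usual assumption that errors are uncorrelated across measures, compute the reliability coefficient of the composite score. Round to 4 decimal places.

Var(A+L) = 2 + 2·[0.22] = 2 + 0.44 = 2.44.
Under uncorrelated errors the observed covariances equal the true-score covariances, so only the own-variance terms attenuate.
True-score variance = [0.72 + 0.72] + 0.44 = 1.44 + 0.44 = 1.88.
Reliability = 1.88 / 2.44 = 0.7705.

0.7705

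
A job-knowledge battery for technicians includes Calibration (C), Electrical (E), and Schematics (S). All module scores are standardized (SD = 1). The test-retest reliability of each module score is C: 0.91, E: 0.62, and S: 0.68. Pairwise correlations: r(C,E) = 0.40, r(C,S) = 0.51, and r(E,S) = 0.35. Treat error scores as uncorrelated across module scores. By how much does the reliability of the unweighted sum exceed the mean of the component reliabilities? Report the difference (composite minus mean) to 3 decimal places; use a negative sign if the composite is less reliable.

0.120

Var(sum) = 3 + 2.52 = 5.52; true-score variance = 2.21 + 2.52 = 4.73; composite reliability = 0.8569.
Mean component reliability = 0.7367.
Difference = 0.8569 − 0.7367 = 0.120.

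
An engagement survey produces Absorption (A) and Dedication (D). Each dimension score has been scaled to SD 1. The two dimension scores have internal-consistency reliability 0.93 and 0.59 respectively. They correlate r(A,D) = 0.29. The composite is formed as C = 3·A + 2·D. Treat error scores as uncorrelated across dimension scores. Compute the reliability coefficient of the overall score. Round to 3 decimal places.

Var(C) = 3² + 2² + 2·[6·0.29] = 13 + 3.48 = 16.48.
Under uncorrelated errors the observed covariances equal the true-score covariances, so only the own-variance terms attenuate.
True-score variance = [3²·0.93 + 2²·0.59] + 3.48 = 10.73 + 3.48 = 14.21.
Reliability = 14.21 / 16.48 = 0.862.

0.862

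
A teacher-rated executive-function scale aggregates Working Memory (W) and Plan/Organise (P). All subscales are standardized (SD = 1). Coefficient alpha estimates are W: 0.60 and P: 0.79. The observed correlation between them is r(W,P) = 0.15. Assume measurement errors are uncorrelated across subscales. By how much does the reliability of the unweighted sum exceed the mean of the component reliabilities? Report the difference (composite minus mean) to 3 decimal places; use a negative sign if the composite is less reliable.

Var(sum) = 2 + 0.3 = 2.3; true-score variance = 1.39 + 0.3 = 1.69; composite reliability = 0.7348.
Mean component reliability = 0.6950.
Difference = 0.7348 − 0.6950 = 0.040.

0.040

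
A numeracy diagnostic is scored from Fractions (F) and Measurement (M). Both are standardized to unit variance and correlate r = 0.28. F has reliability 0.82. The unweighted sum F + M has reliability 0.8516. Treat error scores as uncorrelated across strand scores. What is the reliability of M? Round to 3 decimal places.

0.800

Var(F+M) = 2 + 2·0.28 = 2.560.
True-score variance = ρ_F + ρ_M + 2·0.28, so 0.8516 = (0.82 + ρ_M + 0.56) / 2.560.
ρ_M = 0.8516·2.560 − 0.82 − 0.56 = 0.800.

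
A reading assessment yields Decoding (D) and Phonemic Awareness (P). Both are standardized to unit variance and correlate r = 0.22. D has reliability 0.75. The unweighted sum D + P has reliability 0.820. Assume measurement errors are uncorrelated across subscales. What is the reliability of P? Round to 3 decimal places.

0.811

Var(D+P) = 2 + 2·0.22 = 2.440.
True-score variance = ρ_D + ρ_P + 2·0.22, so 0.820 = (0.75 + ρ_P + 0.44) / 2.440.
ρ_P = 0.820·2.440 − 0.75 − 0.44 = 0.811.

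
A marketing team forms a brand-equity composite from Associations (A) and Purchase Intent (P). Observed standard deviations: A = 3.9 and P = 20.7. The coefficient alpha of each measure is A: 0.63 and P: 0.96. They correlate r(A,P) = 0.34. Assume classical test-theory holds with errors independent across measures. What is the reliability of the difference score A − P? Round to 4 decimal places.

Var(A−P) = 3.9² + 20.7² − 2·3.9·20.7·0.34 = 443.7 − 54.8964 = 388.804.
Under uncorrelated errors the observed covariances equal the true-score covariances, so only the own-variance terms attenuate.
True-score variance = [3.9²·0.63 + 20.7²·0.96] − 54.8964 = 420.933 − 54.8964 = 366.036.
Reliability = 366.036 / 388.804 = 0.9414.

0.9414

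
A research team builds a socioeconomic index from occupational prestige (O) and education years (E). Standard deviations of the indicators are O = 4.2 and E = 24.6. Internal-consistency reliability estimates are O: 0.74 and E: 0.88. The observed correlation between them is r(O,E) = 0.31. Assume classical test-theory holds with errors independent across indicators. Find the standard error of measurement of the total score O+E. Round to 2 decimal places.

Var(total) = 622.8 + 64.0584 = 686.858.
True-score variance = 545.594 + 64.0584 = 609.653, so reliability = 0.8876.
Error variance = 686.858 − 609.653 = 77.2056; SEM = √77.2056 = 8.79.

8.79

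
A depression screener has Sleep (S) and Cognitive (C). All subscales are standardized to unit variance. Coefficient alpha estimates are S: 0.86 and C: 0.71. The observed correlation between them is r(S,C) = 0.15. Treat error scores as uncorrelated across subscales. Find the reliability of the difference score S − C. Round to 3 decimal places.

0.747

Var(S−C) = 1 + 1 − 2·0.15 = 2 − 0.3 = 1.7.
With uncorrelated errors the cross-covariances are all true-score covariance, so they carry over unchanged; only the diagonal terms shrink to ρᵢσᵢ².
True-score variance = [0.86 + 0.71] − 0.3 = 1.57 − 0.3 = 1.27.
Reliability = 1.27 / 1.7 = 0.747.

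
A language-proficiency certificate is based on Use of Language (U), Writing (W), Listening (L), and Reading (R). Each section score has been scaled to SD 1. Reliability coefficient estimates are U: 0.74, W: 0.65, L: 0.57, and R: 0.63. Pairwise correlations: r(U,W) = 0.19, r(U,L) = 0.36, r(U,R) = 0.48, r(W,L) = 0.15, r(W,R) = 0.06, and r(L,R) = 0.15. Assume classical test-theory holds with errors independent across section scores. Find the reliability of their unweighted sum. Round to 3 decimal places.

Var(U+W+L+R) = 4 + 2·[0.19 + 0.36 + 0.48 + 0.15 + 0.06 + 0.15] = 4 + 2.78 = 6.78.
Under uncorrelated errors the observed covariances equal the true-score covariances, so only the own-variance terms attenuate.
True-score variance = [0.74 + 0.65 + 0.57 + 0.63] + 2.78 = 2.59 + 2.78 = 5.37.
Reliability = 5.37 / 6.78 = 0.792.

0.792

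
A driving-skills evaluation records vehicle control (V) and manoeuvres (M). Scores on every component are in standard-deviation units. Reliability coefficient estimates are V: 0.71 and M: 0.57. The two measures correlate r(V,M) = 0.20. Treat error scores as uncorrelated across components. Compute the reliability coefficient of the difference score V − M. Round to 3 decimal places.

0.550

Var(V−M) = 1 + 1 − 2·0.20 = 2 − 0.4 = 1.6.
Under uncorrelated errors the observed covariances equal the true-score covariances, so only the own-variance terms attenuate.
True-score variance = [0.71 + 0.57] − 0.4 = 1.28 − 0.4 = 0.88.
Reliability = 0.88 / 1.6 = 0.550.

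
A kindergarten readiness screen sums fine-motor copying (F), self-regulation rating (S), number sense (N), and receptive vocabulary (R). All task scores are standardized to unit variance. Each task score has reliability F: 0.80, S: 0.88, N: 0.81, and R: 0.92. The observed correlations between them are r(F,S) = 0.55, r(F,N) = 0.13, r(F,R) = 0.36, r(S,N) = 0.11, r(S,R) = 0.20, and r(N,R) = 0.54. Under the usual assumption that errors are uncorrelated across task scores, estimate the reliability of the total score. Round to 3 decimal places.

Var(F+S+N+R) = 4 + 2·[0.55 + 0.13 + 0.36 + 0.11 + 0.20 + 0.54] = 4 + 3.78 = 7.78.
Because errors are independent across components, Cov(Tᵢ,Tⱼ) = Cov(Xᵢ,Xⱼ); the off-diagonal part of the true-score variance is the same as above.
True-score variance = [0.80 + 0.88 + 0.81 + 0.92] + 3.78 = 3.41 + 3.78 = 7.19.
Reliability = 7.19 / 7.78 = 0.924.

0.924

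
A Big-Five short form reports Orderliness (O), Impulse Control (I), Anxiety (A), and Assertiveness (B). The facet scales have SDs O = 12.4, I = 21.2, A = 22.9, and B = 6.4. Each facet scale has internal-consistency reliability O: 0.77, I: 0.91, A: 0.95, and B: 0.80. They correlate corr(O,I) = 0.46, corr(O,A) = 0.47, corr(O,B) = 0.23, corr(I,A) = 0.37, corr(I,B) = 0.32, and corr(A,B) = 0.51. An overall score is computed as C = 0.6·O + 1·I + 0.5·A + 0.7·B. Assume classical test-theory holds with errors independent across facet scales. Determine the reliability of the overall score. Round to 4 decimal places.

0.9464

Var(C) = 0.6²·12.4² + 21.2² + 0.5²·22.9² + 0.7²·6.4² + 2·[0.6·12.4·21.2·0.46 + 0.3·12.4·22.9·0.47 + 0.42·12.4·6.4·0.23 + 0.5·21.2·22.9·0.37 + 0.7·21.2·6.4·0.32 + 0.35·22.9·6.4·0.51] = 655.966 + 533.253 = 1189.22.
Because errors are independent across components, Cov(Tᵢ,Tⱼ) = Cov(Xᵢ,Xⱼ); the off-diagonal part of the true-score variance is the same as above.
True-score variance = [0.6²·12.4²·0.77 + 21.2²·0.91 + 0.5²·22.9²·0.95 + 0.7²·6.4²·0.80] + 533.253 = 592.216 + 533.253 = 1125.47.
Reliability = 1125.47 / 1189.22 = 0.9464.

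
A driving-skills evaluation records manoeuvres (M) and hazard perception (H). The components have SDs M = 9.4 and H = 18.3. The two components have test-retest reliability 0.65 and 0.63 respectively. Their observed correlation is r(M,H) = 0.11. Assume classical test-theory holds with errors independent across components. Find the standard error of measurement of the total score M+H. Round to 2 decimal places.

12.44

Var(total) = 423.25 + 37.8444 = 461.094.
True-score variance = 268.415 + 37.8444 = 306.259, so reliability = 0.6642.
Error variance = 461.094 − 306.259 = 154.835; SEM = √154.835 = 12.44.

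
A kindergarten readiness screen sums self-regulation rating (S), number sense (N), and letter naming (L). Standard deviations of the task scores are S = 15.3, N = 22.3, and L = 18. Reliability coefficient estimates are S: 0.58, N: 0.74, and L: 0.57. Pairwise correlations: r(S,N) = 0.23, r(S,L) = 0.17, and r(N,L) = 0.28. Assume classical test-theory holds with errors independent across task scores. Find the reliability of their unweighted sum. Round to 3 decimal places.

Var(S+N+L) = 15.3² + 22.3² + 18² + 2·[15.3·22.3·0.23 + 15.3·18·0.17 + 22.3·18·0.28] = 1055.38 + 475.367 = 1530.75.
With uncorrelated errors the cross-covariances are all true-score covariance, so they carry over unchanged; only the diagonal terms shrink to ρᵢσᵢ².
True-score variance = [15.3²·0.58 + 22.3²·0.74 + 18²·0.57] + 475.367 = 688.447 + 475.367 = 1163.81.
Reliability = 1163.81 / 1530.75 = 0.760.

0.760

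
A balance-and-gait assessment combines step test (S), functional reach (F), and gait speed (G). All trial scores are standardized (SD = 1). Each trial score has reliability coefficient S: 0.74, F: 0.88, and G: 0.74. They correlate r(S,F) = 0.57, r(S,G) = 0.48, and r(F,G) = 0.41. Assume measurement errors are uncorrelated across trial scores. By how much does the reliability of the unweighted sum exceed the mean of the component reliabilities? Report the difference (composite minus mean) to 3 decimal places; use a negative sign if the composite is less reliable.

0.105

Var(sum) = 3 + 2.92 = 5.92; true-score variance = 2.36 + 2.92 = 5.28; composite reliability = 0.8919.
Mean component reliability = 0.7867.
Difference = 0.8919 − 0.7867 = 0.105.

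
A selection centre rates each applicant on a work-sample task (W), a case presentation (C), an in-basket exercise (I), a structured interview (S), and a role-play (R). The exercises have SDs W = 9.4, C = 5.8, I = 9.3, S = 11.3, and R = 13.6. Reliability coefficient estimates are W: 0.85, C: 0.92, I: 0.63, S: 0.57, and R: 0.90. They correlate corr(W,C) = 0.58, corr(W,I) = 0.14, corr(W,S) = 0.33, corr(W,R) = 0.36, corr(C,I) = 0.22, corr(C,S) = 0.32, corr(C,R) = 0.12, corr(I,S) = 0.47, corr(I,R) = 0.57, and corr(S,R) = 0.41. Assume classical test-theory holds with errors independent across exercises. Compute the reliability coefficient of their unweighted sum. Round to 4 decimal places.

0.9009

Var(W+C+I+S+R) = 9.4² + 5.8² + 9.3² + 11.3² + 13.6² + 2·[9.4·5.8·0.58 + 9.4·9.3·0.14 + 9.4·11.3·0.33 + 9.4·13.6·0.36 + 5.8·9.3·0.22 + 5.8·11.3·0.32 + 5.8·13.6·0.12 + 9.3·11.3·0.47 + 9.3·13.6·0.57 + 11.3·13.6·0.41] = 521.14 + 703.471 = 1224.61.
Because errors are independent across components, Cov(Tᵢ,Tⱼ) = Cov(Xᵢ,Xⱼ); the off-diagonal part of the true-score variance is the same as above.
True-score variance = [9.4²·0.85 + 5.8²·0.92 + 9.3²·0.63 + 11.3²·0.57 + 13.6²·0.90] + 703.471 = 399.791 + 703.471 = 1103.26.
Reliability = 1103.26 / 1224.61 = 0.9009.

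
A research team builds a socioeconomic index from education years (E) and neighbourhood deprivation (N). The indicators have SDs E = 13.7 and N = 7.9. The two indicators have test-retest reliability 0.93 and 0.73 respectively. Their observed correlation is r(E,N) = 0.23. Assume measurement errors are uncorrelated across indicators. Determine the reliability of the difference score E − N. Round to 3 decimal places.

Var(E−N) = 13.7² + 7.9² − 2·13.7·7.9·0.23 = 250.1 − 49.7858 = 200.314.
With uncorrelated errors the cross-covariances are all true-score covariance, so they carry over unchanged; only the diagonal terms shrink to ρᵢσᵢ².
True-score variance = [13.7²·0.93 + 7.9²·0.73] − 49.7858 = 220.111 − 49.7858 = 170.325.
Reliability = 170.325 / 200.314 = 0.850.

0.850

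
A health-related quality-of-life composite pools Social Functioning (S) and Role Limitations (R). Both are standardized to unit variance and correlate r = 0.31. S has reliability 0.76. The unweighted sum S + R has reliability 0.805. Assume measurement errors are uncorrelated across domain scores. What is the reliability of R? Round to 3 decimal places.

Var(S+R) = 2 + 2·0.31 = 2.620.
True-score variance = ρ_S + ρ_R + 2·0.31, so 0.805 = (0.76 + ρ_R + 0.62) / 2.620.
ρ_R = 0.805·2.620 − 0.76 − 0.62 = 0.729.

0.729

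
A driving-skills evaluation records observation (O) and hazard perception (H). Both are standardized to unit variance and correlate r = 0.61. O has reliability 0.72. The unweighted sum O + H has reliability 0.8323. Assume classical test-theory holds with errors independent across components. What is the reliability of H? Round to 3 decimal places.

0.740

Var(O+H) = 2 + 2·0.61 = 3.220.
True-score variance = ρ_O + ρ_H + 2·0.61, so 0.8323 = (0.72 + ρ_H + 1.22) / 3.220.
ρ_H = 0.8323·3.220 − 0.72 − 1.22 = 0.740.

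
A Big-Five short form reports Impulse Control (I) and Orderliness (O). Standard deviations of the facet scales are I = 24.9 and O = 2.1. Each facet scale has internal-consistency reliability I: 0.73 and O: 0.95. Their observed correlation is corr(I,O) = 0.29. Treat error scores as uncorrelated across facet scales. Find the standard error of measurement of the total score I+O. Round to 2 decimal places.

12.95

Var(total) = 624.42 + 30.3282 = 654.748.
True-score variance = 456.797 + 30.3282 = 487.125, so reliability = 0.7440.
Error variance = 654.748 − 487.125 = 167.623; SEM = √167.623 = 12.95.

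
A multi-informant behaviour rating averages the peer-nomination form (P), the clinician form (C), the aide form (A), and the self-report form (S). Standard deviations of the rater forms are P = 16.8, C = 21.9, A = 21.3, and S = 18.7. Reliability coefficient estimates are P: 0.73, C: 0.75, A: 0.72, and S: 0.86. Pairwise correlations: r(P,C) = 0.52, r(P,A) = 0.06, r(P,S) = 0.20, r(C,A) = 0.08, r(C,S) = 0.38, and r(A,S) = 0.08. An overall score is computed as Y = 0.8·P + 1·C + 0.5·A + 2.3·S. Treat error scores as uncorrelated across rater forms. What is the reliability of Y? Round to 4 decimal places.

Var(Y) = 0.8²·16.8² + 21.9² + 0.5²·21.3² + 2.3²·18.7² + 2·[0.8·16.8·21.9·0.52 + 0.4·16.8·21.3·0.06 + 1.84·16.8·18.7·0.20 + 0.5·21.9·21.3·0.08 + 2.3·21.9·18.7·0.38 + 1.15·21.3·18.7·0.08] = 2623.53 + 1380.97 = 4004.5.
With uncorrelated errors the cross-covariances are all true-score covariance, so they carry over unchanged; only the diagonal terms shrink to ρᵢσᵢ².
True-score variance = [0.8²·16.8²·0.73 + 21.9²·0.75 + 0.5²·21.3²·0.72 + 2.3²·18.7²·0.86] + 1380.97 = 2164.11 + 1380.97 = 3545.09.
Reliability = 3545.09 / 4004.5 = 0.8853.

0.8853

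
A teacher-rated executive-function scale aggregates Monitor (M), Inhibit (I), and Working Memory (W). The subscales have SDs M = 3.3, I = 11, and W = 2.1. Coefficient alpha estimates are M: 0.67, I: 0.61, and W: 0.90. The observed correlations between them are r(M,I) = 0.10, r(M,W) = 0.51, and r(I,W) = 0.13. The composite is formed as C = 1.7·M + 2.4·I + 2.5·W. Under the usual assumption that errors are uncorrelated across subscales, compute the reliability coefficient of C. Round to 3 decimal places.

Var(C) = 1.7²·3.3² + 2.4²·11² + 2.5²·2.1² + 2·[4.08·3.3·11·0.10 + 4.25·3.3·2.1·0.51 + 6·11·2.1·0.13] = 755.995 + 95.6984 = 851.693.
With uncorrelated errors the cross-covariances are all true-score covariance, so they carry over unchanged; only the diagonal terms shrink to ρᵢσᵢ².
True-score variance = [1.7²·3.3²·0.67 + 2.4²·11²·0.61 + 2.5²·2.1²·0.90] + 95.6984 = 471.038 + 95.6984 = 566.737.
Reliability = 566.737 / 851.693 = 0.665.

0.665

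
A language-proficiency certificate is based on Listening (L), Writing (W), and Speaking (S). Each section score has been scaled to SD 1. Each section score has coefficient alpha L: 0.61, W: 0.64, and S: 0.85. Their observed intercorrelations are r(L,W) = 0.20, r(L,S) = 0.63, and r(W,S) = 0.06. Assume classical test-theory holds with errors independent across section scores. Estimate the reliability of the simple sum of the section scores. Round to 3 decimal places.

Var(L+W+S) = 3 + 2·[0.20 + 0.63 + 0.06] = 3 + 1.78 = 4.78.
With uncorrelated errors the cross-covariances are all true-score covariance, so they carry over unchanged; only the diagonal terms shrink to ρᵢσᵢ².
True-score variance = [0.61 + 0.64 + 0.85] + 1.78 = 2.1 + 1.78 = 3.88.
Reliability = 3.88 / 4.78 = 0.812.

0.812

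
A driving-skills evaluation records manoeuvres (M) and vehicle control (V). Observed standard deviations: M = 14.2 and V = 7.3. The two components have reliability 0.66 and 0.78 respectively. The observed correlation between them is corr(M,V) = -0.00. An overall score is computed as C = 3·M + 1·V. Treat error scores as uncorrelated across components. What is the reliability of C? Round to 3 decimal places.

0.663

Var(C) = 3²·14.2² + 7.3² + 2·[3·14.2·7.3·-0.00] = 1868.05 + 0 = 1868.05.
Because errors are independent across components, Cov(Tᵢ,Tⱼ) = Cov(Xᵢ,Xⱼ); the off-diagonal part of the true-score variance is the same as above.
True-score variance = [3²·14.2²·0.66 + 7.3²·0.78] + 0 = 1239.31 + 0 = 1239.31.
Reliability = 1239.31 / 1868.05 = 0.663.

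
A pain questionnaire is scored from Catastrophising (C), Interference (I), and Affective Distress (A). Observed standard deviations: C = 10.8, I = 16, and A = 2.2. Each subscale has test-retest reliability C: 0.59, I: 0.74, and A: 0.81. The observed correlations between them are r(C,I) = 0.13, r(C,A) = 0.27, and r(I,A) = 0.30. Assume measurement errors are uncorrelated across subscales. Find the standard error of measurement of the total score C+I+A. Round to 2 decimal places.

Var(total) = 377.48 + 78.8784 = 456.358.
True-score variance = 262.178 + 78.8784 = 341.056, so reliability = 0.7473.
Error variance = 456.358 − 341.056 = 115.302; SEM = √115.302 = 10.74.

10.74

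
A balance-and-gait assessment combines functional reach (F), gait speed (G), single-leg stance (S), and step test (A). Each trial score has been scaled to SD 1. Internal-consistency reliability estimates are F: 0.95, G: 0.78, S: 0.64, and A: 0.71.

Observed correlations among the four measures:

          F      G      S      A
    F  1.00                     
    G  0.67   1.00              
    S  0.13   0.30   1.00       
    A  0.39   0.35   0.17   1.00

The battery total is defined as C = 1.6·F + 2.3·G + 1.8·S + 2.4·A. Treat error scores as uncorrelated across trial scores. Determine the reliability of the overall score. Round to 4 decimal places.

Var(C) = 1.6² + 2.3² + 1.8² + 2.4² + 2·[3.68·0.67 + 2.88·0.13 + 3.84·0.39 + 4.14·0.30 + 5.52·0.35 + 4.32·0.17] = 16.85 + 16.492 = 33.342.
With uncorrelated errors the cross-covariances are all true-score covariance, so they carry over unchanged; only the diagonal terms shrink to ρᵢσᵢ².
True-score variance = [1.6²·0.95 + 2.3²·0.78 + 1.8²·0.64 + 2.4²·0.71] + 16.492 = 12.7214 + 16.492 = 29.2134.
Reliability = 29.2134 / 33.342 = 0.8762.

0.8762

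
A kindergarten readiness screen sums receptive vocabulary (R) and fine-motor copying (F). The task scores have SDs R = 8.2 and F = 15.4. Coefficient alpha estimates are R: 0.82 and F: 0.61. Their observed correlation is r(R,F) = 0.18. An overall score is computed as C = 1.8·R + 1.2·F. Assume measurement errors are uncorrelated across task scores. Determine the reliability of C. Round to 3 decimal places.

Var(C) = 1.8²·8.2² + 1.2²·15.4² + 2·[2.16·8.2·15.4·0.18] = 559.368 + 98.1953 = 657.563.
With uncorrelated errors the cross-covariances are all true-score covariance, so they carry over unchanged; only the diagonal terms shrink to ρᵢσᵢ².
True-score variance = [1.8²·8.2²·0.82 + 1.2²·15.4²·0.61] + 98.1953 = 386.965 + 98.1953 = 485.16.
Reliability = 485.16 / 657.563 = 0.738.

0.738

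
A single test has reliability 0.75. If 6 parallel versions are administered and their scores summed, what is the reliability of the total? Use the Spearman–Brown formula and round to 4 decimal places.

ρ_k = kρ / (1 + (k−1)ρ) = 6·0.75 / (1 + 5·0.75) = 4.500 / 4.750 = 0.9474.

0.9474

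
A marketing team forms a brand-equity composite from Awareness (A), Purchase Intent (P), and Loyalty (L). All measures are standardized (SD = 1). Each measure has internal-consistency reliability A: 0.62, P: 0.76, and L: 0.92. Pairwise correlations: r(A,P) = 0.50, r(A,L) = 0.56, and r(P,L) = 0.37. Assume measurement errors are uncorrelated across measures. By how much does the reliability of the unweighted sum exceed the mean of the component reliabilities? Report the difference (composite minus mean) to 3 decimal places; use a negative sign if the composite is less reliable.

Var(sum) = 3 + 2.86 = 5.86; true-score variance = 2.3 + 2.86 = 5.16; composite reliability = 0.8805.
Mean component reliability = 0.7667.
Difference = 0.8805 − 0.7667 = 0.114.

0.114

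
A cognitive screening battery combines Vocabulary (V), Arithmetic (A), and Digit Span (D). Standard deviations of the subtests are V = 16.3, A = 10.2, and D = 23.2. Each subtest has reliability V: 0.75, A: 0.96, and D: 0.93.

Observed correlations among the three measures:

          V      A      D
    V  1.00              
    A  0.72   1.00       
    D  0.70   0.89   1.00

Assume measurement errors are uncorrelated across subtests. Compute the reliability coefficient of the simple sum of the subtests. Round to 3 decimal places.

Var(V+A+D) = 16.3² + 10.2² + 23.2² + 2·[16.3·10.2·0.72 + 16.3·23.2·0.70 + 10.2·23.2·0.89] = 907.97 + 1190.06 = 2098.03.
Because errors are independent across components, Cov(Tᵢ,Tⱼ) = Cov(Xᵢ,Xⱼ); the off-diagonal part of the true-score variance is the same as above.
True-score variance = [16.3²·0.75 + 10.2²·0.96 + 23.2²·0.93] + 1190.06 = 799.709 + 1190.06 = 1989.77.
Reliability = 1989.77 / 2098.03 = 0.948.

0.948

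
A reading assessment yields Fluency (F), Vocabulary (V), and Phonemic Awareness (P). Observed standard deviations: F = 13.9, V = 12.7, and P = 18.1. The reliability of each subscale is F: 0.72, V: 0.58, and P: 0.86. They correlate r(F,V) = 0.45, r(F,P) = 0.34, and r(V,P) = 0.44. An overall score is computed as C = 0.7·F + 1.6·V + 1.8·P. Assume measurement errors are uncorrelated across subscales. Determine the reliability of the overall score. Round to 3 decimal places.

Var(C) = 0.7²·13.9² + 1.6²·12.7² + 1.8²·18.1² + 2·[1.12·13.9·12.7·0.45 + 1.26·13.9·18.1·0.34 + 2.88·12.7·18.1·0.44] = 1569.03 + 976.087 = 2545.12.
With uncorrelated errors the cross-covariances are all true-score covariance, so they carry over unchanged; only the diagonal terms shrink to ρᵢσᵢ².
True-score variance = [0.7²·13.9²·0.72 + 1.6²·12.7²·0.58 + 1.8²·18.1²·0.86] + 976.087 = 1220.5 + 976.087 = 2196.59.
Reliability = 2196.59 / 2545.12 = 0.863.

0.863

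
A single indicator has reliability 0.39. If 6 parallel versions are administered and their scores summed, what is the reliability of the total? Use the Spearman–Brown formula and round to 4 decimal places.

0.7932

ρ_k = kρ / (1 + (k−1)ρ) = 6·0.39 / (1 + 5·0.39) = 2.340 / 2.950 = 0.7932.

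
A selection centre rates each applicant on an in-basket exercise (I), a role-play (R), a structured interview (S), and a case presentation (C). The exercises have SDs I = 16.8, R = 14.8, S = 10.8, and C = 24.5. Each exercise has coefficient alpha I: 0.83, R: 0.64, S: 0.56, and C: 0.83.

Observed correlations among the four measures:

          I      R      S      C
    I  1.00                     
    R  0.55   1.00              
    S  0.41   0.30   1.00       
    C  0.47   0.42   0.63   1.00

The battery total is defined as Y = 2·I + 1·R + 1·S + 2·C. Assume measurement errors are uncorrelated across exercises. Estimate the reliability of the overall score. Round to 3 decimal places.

0.904

Var(Y) = 2²·16.8² + 14.8² + 10.8² + 2²·24.5² + 2·[2·16.8·14.8·0.55 + 2·16.8·10.8·0.41 + 4·16.8·24.5·0.47 + 14.8·10.8·0.30 + 2·14.8·24.5·0.42 + 2·10.8·24.5·0.63] = 3865.64 + 3764.05 = 7629.69.
Because errors are independent across components, Cov(Tᵢ,Tⱼ) = Cov(Xᵢ,Xⱼ); the off-diagonal part of the true-score variance is the same as above.
True-score variance = [2²·16.8²·0.83 + 14.8²·0.64 + 10.8²·0.56 + 2²·24.5²·0.83] + 3764.05 = 3135.37 + 3764.05 = 6899.42.
Reliability = 6899.42 / 7629.69 = 0.904.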